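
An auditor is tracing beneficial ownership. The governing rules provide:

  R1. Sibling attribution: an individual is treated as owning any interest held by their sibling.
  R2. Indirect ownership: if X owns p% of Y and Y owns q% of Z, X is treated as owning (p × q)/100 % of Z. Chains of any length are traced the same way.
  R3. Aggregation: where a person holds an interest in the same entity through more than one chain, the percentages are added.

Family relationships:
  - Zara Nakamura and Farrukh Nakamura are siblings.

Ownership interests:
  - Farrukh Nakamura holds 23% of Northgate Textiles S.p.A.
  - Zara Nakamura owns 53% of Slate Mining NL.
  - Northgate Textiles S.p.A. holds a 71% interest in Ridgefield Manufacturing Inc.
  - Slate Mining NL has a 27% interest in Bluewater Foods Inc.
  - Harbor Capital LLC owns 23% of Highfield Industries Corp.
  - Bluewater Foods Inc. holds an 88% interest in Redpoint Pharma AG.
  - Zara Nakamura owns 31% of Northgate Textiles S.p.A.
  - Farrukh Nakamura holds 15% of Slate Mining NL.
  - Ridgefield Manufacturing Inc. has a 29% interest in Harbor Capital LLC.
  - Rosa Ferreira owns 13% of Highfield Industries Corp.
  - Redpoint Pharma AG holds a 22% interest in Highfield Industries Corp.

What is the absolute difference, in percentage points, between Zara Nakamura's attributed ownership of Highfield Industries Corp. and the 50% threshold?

43.888226

By sibling attribution (R1), Zara Nakamura is treated as also owning Farrukh Nakamura's interest in Slate Mining NL, giving 53% + 15% = 68%.
By sibling attribution (R1), Zara Nakamura is treated as also owning Farrukh Nakamura's interest in Northgate Textiles S.p.A, giving 31% + 23% = 54%.
Chain via Slate Mining NL → Bluewater Foods Inc. → Redpoint Pharma AG (R2): 68% × 27% × 88% × 22% = 3.554496% of Highfield Industries Corp.
Chain via Northgate Textiles S.p.A. → Ridgefield Manufacturing Inc. → Harbor Capital LLC (R2): 54% × 71% × 29% × 23% = 2.557278% of Highfield Industries Corp.
Aggregating (R3): 3.554496% + 2.557278% = 6.111774%.
6.111774% falls short of the 50% threshold by 43.888226 percentage points.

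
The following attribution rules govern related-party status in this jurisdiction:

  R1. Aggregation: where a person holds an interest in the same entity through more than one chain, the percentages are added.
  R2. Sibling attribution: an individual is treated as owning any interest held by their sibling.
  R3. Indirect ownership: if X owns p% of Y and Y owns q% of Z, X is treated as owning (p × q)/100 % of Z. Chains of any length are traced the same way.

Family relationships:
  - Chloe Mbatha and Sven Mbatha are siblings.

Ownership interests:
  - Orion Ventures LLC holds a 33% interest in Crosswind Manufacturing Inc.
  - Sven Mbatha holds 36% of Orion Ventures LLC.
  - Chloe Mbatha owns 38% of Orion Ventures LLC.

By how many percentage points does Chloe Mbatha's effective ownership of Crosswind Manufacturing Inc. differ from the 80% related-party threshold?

By sibling attribution (R2), Chloe Mbatha is treated as also owning Sven Mbatha's interest in Orion Ventures LLC, giving 38% + 36% = 74%.
Chain via Orion Ventures LLC (R3): 74% × 33% = 24.42% of Crosswind Manufacturing Inc.
24.42% falls short of the 80% threshold by 55.58 percentage points.

55.58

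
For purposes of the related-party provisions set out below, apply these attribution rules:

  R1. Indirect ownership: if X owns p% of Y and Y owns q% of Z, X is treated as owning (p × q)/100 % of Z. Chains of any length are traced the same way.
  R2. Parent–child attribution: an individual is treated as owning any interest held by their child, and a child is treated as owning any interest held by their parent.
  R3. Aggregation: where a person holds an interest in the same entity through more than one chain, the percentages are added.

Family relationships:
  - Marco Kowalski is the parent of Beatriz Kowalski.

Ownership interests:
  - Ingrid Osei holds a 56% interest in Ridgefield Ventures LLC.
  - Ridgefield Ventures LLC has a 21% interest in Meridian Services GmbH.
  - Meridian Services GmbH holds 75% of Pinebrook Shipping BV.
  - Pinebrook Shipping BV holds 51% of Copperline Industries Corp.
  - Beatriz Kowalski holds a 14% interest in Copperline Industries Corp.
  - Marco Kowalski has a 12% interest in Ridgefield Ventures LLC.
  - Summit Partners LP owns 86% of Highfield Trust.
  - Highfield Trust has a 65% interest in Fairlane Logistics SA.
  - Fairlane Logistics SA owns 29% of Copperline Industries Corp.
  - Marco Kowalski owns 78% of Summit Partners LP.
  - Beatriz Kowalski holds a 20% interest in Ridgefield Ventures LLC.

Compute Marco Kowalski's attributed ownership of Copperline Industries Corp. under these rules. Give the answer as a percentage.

29.21498%

By parent–child attribution (R2), Marco Kowalski is treated as also owning Beatriz Kowalski's interest in Ridgefield Ventures LLC, giving 12% + 20% = 32%.
By parent–child attribution (R2), Marco Kowalski is treated as owning Beatriz Kowalski's 14% interest in Copperline Industries Corp.
Chain via Ridgefield Ventures LLC → Meridian Services GmbH → Pinebrook Shipping BV (R1): 32% × 21% × 75% × 51% = 2.5704% of Copperline Industries Corp.
Chain via Summit Partners LP → Highfield Trust → Fairlane Logistics SA (R1): 78% × 86% × 65% × 29% = 12.64458% of Copperline Industries Corp.
Direct interest in Copperline Industries Corp: 14%.
Aggregating (R3): 2.5704% + 12.64458% + 14% = 29.21498%.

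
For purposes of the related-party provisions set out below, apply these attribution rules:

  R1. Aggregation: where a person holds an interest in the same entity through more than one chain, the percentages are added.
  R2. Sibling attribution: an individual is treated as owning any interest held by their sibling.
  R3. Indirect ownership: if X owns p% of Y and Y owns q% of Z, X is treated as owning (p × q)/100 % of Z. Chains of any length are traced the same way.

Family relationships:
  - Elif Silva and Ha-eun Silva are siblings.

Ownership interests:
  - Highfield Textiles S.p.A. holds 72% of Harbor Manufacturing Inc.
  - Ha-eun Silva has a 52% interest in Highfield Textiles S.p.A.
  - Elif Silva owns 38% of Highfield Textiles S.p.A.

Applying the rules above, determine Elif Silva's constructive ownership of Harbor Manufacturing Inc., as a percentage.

By sibling attribution (R2), Elif Silva is treated as also owning Ha-eun Silva's interest in Highfield Textiles S.p.A, giving 38% + 52% = 90%.
Chain via Highfield Textiles S.p.A. (R3): 90% × 72% = 64.8% of Harbor Manufacturing Inc.

64.8%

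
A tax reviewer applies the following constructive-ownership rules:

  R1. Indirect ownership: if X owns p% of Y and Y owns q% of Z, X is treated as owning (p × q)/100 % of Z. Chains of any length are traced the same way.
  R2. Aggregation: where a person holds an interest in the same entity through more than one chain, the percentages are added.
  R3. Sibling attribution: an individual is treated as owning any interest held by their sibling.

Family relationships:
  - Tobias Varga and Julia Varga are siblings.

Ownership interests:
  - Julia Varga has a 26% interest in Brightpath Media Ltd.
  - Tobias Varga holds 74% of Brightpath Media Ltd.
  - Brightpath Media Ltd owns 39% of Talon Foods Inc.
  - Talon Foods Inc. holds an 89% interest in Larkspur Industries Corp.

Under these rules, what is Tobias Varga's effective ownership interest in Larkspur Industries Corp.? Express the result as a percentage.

By sibling attribution (R3), Tobias Varga is treated as also owning Julia Varga's interest in Brightpath Media Ltd, giving 74% + 26% = 100%.
Chain via Brightpath Media Ltd → Talon Foods Inc. (R1): 100% × 39% × 89% = 34.71% of Larkspur Industries Corp.

34.71%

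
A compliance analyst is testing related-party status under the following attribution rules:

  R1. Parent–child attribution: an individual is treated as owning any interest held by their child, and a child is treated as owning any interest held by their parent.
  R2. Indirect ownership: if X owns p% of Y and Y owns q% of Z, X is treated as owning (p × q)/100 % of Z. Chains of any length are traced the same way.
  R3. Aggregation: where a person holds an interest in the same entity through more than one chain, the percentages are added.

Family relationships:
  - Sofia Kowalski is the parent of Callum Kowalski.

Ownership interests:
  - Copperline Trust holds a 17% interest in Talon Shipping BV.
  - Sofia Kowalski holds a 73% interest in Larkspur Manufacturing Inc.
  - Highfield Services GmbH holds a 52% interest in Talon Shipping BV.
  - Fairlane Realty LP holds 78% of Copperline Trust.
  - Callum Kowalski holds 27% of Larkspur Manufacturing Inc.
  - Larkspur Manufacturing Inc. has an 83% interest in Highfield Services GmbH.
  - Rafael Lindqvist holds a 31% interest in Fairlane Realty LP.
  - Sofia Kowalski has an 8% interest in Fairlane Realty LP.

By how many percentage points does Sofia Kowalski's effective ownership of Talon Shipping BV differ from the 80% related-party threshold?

By parent–child attribution (R1), Sofia Kowalski is treated as also owning Callum Kowalski's interest in Larkspur Manufacturing Inc, giving 73% + 27% = 100%.
Chain via Larkspur Manufacturing Inc. → Highfield Services GmbH (R2): 100% × 83% × 52% = 43.16% of Talon Shipping BV.
Chain via Fairlane Realty LP → Copperline Trust (R2): 8% × 78% × 17% = 1.0608% of Talon Shipping BV.
Aggregating (R3): 43.16% + 1.0608% = 44.2208%.
44.2208% falls short of the 80% threshold by 35.7792 percentage points.

35.7792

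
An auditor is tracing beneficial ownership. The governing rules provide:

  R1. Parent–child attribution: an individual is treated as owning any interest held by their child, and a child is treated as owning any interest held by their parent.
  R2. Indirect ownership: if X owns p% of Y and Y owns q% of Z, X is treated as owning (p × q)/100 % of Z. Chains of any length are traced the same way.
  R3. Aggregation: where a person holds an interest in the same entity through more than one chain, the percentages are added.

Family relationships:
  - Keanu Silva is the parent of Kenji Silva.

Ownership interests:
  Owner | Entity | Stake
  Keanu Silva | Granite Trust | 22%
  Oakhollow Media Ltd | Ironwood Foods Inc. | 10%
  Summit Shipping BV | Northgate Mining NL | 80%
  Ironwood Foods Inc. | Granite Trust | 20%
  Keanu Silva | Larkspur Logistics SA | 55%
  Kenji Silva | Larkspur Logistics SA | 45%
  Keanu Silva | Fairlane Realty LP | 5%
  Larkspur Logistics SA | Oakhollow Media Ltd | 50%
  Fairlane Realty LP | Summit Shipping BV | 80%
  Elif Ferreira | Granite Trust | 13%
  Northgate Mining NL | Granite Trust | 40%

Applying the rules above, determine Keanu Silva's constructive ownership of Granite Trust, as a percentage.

By parent–child attribution (R1), Keanu Silva is treated as also owning Kenji Silva's interest in Larkspur Logistics SA, giving 55% + 45% = 100%.
Chain via Fairlane Realty LP → Summit Shipping BV → Northgate Mining NL (R2): 5% × 80% × 80% × 40% = 1.28% of Granite Trust.
Chain via Larkspur Logistics SA → Oakhollow Media Ltd → Ironwood Foods Inc. (R2): 100% × 50% × 10% × 20% = 1% of Granite Trust.
Direct interest in Granite Trust: 22%.
Aggregating (R3): 1.28% + 1% + 22% = 24.28%.

24.28%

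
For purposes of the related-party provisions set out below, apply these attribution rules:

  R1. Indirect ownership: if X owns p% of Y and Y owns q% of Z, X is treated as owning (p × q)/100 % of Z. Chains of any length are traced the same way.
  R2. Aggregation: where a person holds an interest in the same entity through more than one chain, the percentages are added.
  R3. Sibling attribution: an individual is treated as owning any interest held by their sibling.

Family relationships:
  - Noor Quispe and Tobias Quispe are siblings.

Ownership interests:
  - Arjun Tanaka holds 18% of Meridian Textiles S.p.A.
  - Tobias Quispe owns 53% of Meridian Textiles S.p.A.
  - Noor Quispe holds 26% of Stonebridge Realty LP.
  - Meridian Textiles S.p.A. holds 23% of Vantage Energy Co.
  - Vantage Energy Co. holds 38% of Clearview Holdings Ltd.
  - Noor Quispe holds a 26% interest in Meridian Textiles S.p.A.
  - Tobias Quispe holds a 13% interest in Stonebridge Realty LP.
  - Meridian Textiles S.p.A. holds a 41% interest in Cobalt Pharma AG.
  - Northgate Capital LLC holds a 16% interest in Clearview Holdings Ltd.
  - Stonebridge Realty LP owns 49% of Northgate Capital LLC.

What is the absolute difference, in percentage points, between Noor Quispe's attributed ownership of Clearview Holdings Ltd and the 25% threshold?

15.0378

By sibling attribution (R3), Noor Quispe is treated as also owning Tobias Quispe's interest in Stonebridge Realty LP, giving 26% + 13% = 39%.
By sibling attribution (R3), Noor Quispe is treated as also owning Tobias Quispe's interest in Meridian Textiles S.p.A, giving 26% + 53% = 79%.
Chain via Stonebridge Realty LP → Northgate Capital LLC (R1): 39% × 49% × 16% = 3.0576% of Clearview Holdings Ltd.
Chain via Meridian Textiles S.p.A. → Vantage Energy Co. (R1): 79% × 23% × 38% = 6.9046% of Clearview Holdings Ltd.
Aggregating (R2): 3.0576% + 6.9046% = 9.9622%.
9.9622% falls short of the 25% threshold by 15.0378 percentage points.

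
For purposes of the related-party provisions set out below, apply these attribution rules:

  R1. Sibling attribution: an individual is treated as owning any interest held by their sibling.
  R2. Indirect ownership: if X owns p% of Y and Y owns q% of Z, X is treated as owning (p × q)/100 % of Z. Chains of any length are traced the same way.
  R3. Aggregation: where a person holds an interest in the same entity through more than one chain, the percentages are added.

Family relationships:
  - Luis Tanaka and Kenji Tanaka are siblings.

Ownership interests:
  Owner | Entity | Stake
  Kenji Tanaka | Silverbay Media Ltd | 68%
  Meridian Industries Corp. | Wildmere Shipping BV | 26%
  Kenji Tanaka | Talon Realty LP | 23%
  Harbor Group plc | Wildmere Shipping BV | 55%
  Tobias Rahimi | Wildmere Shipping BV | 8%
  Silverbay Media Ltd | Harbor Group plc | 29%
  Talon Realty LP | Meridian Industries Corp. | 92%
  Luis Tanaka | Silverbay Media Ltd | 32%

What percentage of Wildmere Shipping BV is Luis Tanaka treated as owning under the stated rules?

21.4516%

By sibling attribution (R1), Luis Tanaka is treated as also owning Kenji Tanaka's interest in Silverbay Media Ltd, giving 32% + 68% = 100%.
By sibling attribution (R1), Luis Tanaka is treated as owning Kenji Tanaka's 23% interest in Talon Realty LP.
Chain via Silverbay Media Ltd → Harbor Group plc (R2): 100% × 29% × 55% = 15.95% of Wildmere Shipping BV.
Chain via Talon Realty LP → Meridian Industries Corp. (R2): 23% × 92% × 26% = 5.5016% of Wildmere Shipping BV.
Aggregating (R3): 15.95% + 5.5016% = 21.4516%.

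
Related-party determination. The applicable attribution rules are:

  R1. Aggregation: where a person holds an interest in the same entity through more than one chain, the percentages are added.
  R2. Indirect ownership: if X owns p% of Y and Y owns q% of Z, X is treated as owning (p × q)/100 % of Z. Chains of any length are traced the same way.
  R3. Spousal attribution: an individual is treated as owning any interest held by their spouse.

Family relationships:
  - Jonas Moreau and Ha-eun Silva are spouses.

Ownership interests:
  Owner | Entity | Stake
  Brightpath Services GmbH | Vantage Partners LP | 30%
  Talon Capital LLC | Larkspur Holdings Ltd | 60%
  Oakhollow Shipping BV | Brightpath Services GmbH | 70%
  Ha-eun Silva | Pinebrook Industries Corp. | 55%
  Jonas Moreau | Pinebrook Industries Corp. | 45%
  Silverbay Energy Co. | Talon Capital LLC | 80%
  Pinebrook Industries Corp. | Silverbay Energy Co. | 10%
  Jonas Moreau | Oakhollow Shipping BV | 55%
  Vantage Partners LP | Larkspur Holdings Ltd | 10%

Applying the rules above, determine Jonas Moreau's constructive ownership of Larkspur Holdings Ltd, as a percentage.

5.955%

By spousal attribution (R3), Jonas Moreau is treated as also owning Ha-eun Silva's interest in Pinebrook Industries Corp, giving 45% + 55% = 100%.
Chain via Oakhollow Shipping BV → Brightpath Services GmbH → Vantage Partners LP (R2): 55% × 70% × 30% × 10% = 1.155% of Larkspur Holdings Ltd.
Chain via Pinebrook Industries Corp. → Silverbay Energy Co. → Talon Capital LLC (R2): 100% × 10% × 80% × 60% = 4.8% of Larkspur Holdings Ltd.
Aggregating (R1): 1.155% + 4.8% = 5.955%.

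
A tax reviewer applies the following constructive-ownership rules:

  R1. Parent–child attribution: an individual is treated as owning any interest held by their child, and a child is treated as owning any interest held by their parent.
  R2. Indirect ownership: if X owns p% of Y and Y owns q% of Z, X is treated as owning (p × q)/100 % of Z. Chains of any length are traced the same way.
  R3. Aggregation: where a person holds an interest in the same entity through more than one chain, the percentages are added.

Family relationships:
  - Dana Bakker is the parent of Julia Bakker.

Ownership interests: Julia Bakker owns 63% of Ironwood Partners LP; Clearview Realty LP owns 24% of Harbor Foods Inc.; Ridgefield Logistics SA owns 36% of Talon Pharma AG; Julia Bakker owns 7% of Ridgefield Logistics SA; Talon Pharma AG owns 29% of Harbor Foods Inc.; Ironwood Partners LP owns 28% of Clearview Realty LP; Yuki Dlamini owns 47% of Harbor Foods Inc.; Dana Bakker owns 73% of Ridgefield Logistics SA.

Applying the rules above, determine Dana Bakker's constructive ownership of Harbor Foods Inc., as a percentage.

12.5856%

By parent–child attribution (R1), Dana Bakker is treated as also owning Julia Bakker's interest in Ridgefield Logistics SA, giving 73% + 7% = 80%.
By parent–child attribution (R1), Dana Bakker is treated as owning Julia Bakker's 63% interest in Ironwood Partners LP.
Chain via Ridgefield Logistics SA → Talon Pharma AG (R2): 80% × 36% × 29% = 8.352% of Harbor Foods Inc.
Chain via Ironwood Partners LP → Clearview Realty LP (R2): 63% × 28% × 24% = 4.2336% of Harbor Foods Inc.
Aggregating (R3): 8.352% + 4.2336% = 12.5856%.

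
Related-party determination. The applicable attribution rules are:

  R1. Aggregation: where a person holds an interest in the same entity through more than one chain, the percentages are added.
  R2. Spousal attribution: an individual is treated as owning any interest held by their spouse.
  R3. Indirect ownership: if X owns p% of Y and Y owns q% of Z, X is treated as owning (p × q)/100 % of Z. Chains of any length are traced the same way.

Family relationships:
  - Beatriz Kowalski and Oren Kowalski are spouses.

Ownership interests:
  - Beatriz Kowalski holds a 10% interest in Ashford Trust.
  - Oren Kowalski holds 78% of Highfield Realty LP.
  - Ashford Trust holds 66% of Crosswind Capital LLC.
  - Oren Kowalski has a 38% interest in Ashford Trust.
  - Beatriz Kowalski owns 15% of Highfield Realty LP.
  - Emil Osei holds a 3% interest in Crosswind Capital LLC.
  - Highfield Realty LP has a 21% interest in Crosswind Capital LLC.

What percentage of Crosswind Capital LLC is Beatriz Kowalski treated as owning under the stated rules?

51.21%

By spousal attribution (R2), Beatriz Kowalski is treated as also owning Oren Kowalski's interest in Ashford Trust, giving 10% + 38% = 48%.
By spousal attribution (R2), Beatriz Kowalski is treated as also owning Oren Kowalski's interest in Highfield Realty LP, giving 15% + 78% = 93%.
Chain via Ashford Trust (R3): 48% × 66% = 31.68% of Crosswind Capital LLC.
Chain via Highfield Realty LP (R3): 93% × 21% = 19.53% of Crosswind Capital LLC.
Aggregating (R1): 31.68% + 19.53% = 51.21%.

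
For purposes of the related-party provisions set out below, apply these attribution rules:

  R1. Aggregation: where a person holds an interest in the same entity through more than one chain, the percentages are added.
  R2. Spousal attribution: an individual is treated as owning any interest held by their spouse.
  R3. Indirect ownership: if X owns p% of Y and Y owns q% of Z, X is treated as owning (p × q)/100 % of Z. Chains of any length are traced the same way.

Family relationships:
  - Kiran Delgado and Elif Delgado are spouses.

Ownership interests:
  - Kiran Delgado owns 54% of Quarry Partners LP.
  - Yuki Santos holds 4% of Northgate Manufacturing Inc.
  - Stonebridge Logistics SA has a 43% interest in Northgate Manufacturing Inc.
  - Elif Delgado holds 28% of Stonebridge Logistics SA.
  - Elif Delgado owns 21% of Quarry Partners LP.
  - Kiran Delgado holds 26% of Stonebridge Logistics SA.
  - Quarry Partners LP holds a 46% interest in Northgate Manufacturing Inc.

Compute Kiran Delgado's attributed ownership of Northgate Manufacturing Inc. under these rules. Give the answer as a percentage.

By spousal attribution (R2), Kiran Delgado is treated as also owning Elif Delgado's interest in Stonebridge Logistics SA, giving 26% + 28% = 54%.
By spousal attribution (R2), Kiran Delgado is treated as also owning Elif Delgado's interest in Quarry Partners LP, giving 54% + 21% = 75%.
Chain via Stonebridge Logistics SA (R3): 54% × 43% = 23.22% of Northgate Manufacturing Inc.
Chain via Quarry Partners LP (R3): 75% × 46% = 34.5% of Northgate Manufacturing Inc.
Aggregating (R1): 23.22% + 34.5% = 57.72%.

57.72%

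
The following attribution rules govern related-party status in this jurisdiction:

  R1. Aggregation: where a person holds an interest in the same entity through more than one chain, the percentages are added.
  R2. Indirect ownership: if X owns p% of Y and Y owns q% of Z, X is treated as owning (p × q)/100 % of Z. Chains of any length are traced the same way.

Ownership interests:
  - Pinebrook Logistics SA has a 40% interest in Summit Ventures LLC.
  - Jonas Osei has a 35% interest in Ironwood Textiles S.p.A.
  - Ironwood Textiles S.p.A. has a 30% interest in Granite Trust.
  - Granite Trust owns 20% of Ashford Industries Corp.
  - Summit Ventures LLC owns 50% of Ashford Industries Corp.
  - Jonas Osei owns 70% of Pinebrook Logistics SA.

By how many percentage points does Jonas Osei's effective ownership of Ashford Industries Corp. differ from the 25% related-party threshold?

8.9

Chain via Ironwood Textiles S.p.A. → Granite Trust (R2): 35% × 30% × 20% = 2.1% of Ashford Industries Corp.
Chain via Pinebrook Logistics SA → Summit Ventures LLC (R2): 70% × 40% × 50% = 14% of Ashford Industries Corp.
Aggregating (R1): 2.1% + 14% = 16.1%.
16.1% falls short of the 25% threshold by 8.9 percentage points.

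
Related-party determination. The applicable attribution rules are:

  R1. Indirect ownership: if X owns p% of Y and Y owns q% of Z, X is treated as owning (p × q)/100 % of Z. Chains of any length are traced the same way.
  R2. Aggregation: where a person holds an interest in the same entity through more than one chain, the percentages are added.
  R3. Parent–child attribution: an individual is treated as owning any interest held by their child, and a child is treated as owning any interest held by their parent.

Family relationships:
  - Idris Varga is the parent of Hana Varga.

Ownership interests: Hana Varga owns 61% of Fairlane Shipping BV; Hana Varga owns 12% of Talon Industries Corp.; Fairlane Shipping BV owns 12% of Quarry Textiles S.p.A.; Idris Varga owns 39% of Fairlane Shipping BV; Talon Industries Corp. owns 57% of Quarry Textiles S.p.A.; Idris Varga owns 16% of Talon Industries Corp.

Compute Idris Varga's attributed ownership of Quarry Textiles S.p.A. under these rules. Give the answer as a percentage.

By parent–child attribution (R3), Idris Varga is treated as also owning Hana Varga's interest in Fairlane Shipping BV, giving 39% + 61% = 100%.
By parent–child attribution (R3), Idris Varga is treated as also owning Hana Varga's interest in Talon Industries Corp, giving 16% + 12% = 28%.
Chain via Fairlane Shipping BV (R1): 100% × 12% = 12% of Quarry Textiles S.p.A.
Chain via Talon Industries Corp. (R1): 28% × 57% = 15.96% of Quarry Textiles S.p.A.
Aggregating (R2): 12% + 15.96% = 27.96%.

27.96%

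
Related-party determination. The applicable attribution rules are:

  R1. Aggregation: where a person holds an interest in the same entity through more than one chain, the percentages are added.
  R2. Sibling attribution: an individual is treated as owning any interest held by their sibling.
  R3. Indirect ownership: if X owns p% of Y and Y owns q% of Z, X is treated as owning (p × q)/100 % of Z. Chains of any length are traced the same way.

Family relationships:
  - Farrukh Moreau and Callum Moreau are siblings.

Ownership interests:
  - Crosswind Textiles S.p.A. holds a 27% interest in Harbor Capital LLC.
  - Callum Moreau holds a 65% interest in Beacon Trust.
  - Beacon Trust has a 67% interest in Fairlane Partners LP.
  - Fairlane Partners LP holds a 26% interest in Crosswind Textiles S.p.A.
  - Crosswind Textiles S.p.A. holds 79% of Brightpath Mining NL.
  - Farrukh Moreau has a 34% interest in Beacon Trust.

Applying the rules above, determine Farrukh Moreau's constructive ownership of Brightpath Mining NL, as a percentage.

13.624182%

By sibling attribution (R2), Farrukh Moreau is treated as also owning Callum Moreau's interest in Beacon Trust, giving 34% + 65% = 99%.
Chain via Beacon Trust → Fairlane Partners LP → Crosswind Textiles S.p.A. (R3): 99% × 67% × 26% × 79% = 13.624182% of Brightpath Mining NL.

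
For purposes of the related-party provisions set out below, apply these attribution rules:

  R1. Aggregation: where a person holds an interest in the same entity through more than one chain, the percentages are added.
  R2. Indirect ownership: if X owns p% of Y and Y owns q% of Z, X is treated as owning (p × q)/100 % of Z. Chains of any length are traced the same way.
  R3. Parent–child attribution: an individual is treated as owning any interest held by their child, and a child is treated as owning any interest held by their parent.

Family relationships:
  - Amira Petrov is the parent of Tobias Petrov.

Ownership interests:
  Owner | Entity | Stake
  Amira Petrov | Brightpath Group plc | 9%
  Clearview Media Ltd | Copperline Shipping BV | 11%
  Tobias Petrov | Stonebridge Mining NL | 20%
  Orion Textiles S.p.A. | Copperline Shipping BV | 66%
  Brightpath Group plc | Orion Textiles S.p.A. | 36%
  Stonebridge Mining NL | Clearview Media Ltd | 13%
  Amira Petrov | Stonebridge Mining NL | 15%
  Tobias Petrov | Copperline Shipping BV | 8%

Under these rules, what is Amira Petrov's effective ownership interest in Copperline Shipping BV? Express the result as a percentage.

By parent–child attribution (R3), Amira Petrov is treated as also owning Tobias Petrov's interest in Stonebridge Mining NL, giving 15% + 20% = 35%.
By parent–child attribution (R3), Amira Petrov is treated as owning Tobias Petrov's 8% interest in Copperline Shipping BV.
Chain via Brightpath Group plc → Orion Textiles S.p.A. (R2): 9% × 36% × 66% = 2.1384% of Copperline Shipping BV.
Chain via Stonebridge Mining NL → Clearview Media Ltd (R2): 35% × 13% × 11% = 0.5005% of Copperline Shipping BV.
Direct interest in Copperline Shipping BV: 8%.
Aggregating (R1): 2.1384% + 0.5005% + 8% = 10.6389%.

10.6389%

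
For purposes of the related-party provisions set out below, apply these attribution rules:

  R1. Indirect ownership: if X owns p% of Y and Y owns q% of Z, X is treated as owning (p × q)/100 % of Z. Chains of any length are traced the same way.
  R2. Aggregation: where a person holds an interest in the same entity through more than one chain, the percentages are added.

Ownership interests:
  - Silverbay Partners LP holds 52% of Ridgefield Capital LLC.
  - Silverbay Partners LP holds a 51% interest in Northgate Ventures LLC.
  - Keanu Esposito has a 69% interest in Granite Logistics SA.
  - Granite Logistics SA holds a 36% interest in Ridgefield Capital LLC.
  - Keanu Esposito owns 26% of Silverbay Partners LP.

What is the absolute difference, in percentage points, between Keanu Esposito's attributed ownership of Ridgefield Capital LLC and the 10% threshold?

28.36

Chain via Granite Logistics SA (R1): 69% × 36% = 24.84% of Ridgefield Capital LLC.
Chain via Silverbay Partners LP (R1): 26% × 52% = 13.52% of Ridgefield Capital LLC.
Aggregating (R2): 24.84% + 13.52% = 38.36%.
38.36% exceeds the 10% threshold by 28.36 percentage points.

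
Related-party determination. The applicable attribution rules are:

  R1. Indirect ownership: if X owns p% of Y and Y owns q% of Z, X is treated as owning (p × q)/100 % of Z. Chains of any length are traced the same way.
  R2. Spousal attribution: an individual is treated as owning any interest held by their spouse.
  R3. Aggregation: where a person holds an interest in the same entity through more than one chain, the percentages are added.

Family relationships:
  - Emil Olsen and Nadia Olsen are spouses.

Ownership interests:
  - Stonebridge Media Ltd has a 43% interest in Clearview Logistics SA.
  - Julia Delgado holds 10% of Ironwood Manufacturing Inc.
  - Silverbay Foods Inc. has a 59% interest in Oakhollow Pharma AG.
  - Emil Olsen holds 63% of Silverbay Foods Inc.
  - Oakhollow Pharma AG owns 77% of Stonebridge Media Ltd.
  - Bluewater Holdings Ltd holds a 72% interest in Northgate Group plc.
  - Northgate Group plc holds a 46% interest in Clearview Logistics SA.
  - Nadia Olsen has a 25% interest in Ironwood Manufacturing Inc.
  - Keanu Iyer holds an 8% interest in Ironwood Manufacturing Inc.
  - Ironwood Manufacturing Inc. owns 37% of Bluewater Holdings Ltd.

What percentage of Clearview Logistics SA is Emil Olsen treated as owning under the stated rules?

By spousal attribution (R2), Emil Olsen is treated as owning Nadia Olsen's 25% interest in Ironwood Manufacturing Inc.
Chain via Silverbay Foods Inc. → Oakhollow Pharma AG → Stonebridge Media Ltd (R1): 63% × 59% × 77% × 43% = 12.306987% of Clearview Logistics SA.
Chain via Ironwood Manufacturing Inc. → Bluewater Holdings Ltd → Northgate Group plc (R1): 25% × 37% × 72% × 46% = 3.0636% of Clearview Logistics SA.
Aggregating (R3): 12.306987% + 3.0636% = 15.370587%.

15.370587%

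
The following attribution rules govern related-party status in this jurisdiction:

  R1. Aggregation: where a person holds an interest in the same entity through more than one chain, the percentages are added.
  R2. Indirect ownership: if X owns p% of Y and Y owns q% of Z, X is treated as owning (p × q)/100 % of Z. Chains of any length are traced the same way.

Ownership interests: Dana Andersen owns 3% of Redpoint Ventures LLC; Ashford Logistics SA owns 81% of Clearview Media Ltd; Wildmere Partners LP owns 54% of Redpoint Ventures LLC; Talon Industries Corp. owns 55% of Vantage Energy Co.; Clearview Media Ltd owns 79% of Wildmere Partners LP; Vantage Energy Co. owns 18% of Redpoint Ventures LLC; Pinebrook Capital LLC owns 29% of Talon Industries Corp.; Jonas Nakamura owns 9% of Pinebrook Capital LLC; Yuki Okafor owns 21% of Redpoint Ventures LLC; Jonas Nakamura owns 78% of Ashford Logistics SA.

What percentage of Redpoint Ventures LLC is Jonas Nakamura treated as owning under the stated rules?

27.210978%

Chain via Pinebrook Capital LLC → Talon Industries Corp. → Vantage Energy Co. (R2): 9% × 29% × 55% × 18% = 0.25839% of Redpoint Ventures LLC.
Chain via Ashford Logistics SA → Clearview Media Ltd → Wildmere Partners LP (R2): 78% × 81% × 79% × 54% = 26.952588% of Redpoint Ventures LLC.
Aggregating (R1): 0.25839% + 26.952588% = 27.210978%.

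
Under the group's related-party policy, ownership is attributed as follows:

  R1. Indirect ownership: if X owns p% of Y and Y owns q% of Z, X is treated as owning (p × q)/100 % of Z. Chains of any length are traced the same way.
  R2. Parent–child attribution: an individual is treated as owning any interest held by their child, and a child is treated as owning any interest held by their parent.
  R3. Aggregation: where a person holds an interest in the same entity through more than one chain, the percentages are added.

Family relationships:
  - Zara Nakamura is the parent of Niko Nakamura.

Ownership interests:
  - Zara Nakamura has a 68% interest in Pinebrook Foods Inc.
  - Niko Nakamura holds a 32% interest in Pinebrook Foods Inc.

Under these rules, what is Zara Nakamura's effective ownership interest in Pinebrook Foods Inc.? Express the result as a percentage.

100%

By parent–child attribution (R2), Zara Nakamura is treated as also owning Niko Nakamura's interest in Pinebrook Foods Inc, giving 68% + 32% = 100%.
Direct interest in Pinebrook Foods Inc: 100%.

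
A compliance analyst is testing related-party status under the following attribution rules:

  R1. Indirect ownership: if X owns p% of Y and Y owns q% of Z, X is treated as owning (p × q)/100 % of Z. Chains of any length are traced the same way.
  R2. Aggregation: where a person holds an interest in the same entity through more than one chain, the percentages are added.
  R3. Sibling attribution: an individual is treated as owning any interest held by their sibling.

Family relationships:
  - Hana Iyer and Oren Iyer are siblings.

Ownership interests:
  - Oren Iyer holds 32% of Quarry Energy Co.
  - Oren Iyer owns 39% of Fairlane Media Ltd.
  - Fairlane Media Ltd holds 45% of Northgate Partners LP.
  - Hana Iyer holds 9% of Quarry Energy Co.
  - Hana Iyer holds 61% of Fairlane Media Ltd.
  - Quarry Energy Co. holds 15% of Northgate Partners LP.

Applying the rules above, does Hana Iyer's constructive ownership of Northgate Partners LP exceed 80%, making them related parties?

By sibling attribution (R3), Hana Iyer is treated as also owning Oren Iyer's interest in Quarry Energy Co, giving 9% + 32% = 41%.
By sibling attribution (R3), Hana Iyer is treated as also owning Oren Iyer's interest in Fairlane Media Ltd, giving 61% + 39% = 100%.
Chain via Quarry Energy Co. (R1): 41% × 15% = 6.15% of Northgate Partners LP.
Chain via Fairlane Media Ltd (R1): 100% × 45% = 45% of Northgate Partners LP.
Aggregating (R2): 6.15% + 45% = 51.15%.
51.15% does not exceed the 80% threshold, so Hana is not a related party to Northgate Partners LP.

No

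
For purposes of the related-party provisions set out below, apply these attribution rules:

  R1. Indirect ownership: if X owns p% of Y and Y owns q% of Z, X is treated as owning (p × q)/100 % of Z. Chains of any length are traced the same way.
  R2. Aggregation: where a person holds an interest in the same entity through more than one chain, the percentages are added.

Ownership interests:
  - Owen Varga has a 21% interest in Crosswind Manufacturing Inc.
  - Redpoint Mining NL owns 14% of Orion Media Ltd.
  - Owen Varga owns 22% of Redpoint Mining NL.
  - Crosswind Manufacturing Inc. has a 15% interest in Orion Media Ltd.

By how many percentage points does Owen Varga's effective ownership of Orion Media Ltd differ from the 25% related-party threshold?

Chain via Crosswind Manufacturing Inc. (R1): 21% × 15% = 3.15% of Orion Media Ltd.
Chain via Redpoint Mining NL (R1): 22% × 14% = 3.08% of Orion Media Ltd.
Aggregating (R2): 3.15% + 3.08% = 6.23%.
6.23% falls short of the 25% threshold by 18.77 percentage points.

18.77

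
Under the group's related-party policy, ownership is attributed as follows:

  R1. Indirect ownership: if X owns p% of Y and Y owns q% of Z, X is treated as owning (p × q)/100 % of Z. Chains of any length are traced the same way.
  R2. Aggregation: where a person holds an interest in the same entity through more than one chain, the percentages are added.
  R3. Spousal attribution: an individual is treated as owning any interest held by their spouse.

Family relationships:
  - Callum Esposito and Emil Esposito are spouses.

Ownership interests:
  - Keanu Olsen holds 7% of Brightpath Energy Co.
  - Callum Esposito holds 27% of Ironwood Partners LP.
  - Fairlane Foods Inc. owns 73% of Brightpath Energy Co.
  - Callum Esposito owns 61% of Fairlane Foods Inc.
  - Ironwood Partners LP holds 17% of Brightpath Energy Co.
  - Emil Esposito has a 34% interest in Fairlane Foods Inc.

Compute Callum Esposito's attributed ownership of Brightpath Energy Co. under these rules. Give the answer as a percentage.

By spousal attribution (R3), Callum Esposito is treated as also owning Emil Esposito's interest in Fairlane Foods Inc, giving 61% + 34% = 95%.
Chain via Ironwood Partners LP (R1): 27% × 17% = 4.59% of Brightpath Energy Co.
Chain via Fairlane Foods Inc. (R1): 95% × 73% = 69.35% of Brightpath Energy Co.
Aggregating (R2): 4.59% + 69.35% = 73.94%.

73.94%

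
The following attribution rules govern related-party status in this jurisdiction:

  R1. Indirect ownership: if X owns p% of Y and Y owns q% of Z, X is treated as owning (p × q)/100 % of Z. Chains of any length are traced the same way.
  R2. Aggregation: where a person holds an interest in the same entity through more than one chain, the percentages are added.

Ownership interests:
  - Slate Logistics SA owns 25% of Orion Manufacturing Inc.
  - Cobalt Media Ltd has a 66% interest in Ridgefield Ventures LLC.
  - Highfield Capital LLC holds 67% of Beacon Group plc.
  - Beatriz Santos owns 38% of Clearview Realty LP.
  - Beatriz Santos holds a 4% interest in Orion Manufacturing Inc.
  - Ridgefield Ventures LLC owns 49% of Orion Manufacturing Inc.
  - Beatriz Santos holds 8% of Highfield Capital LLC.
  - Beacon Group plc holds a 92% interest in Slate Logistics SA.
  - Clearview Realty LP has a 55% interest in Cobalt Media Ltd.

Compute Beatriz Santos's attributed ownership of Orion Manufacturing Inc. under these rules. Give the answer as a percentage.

11.99186%

Chain via Highfield Capital LLC → Beacon Group plc → Slate Logistics SA (R1): 8% × 67% × 92% × 25% = 1.2328% of Orion Manufacturing Inc.
Chain via Clearview Realty LP → Cobalt Media Ltd → Ridgefield Ventures LLC (R1): 38% × 55% × 66% × 49% = 6.75906% of Orion Manufacturing Inc.
Direct interest in Orion Manufacturing Inc: 4%.
Aggregating (R2): 1.2328% + 6.75906% + 4% = 11.99186%.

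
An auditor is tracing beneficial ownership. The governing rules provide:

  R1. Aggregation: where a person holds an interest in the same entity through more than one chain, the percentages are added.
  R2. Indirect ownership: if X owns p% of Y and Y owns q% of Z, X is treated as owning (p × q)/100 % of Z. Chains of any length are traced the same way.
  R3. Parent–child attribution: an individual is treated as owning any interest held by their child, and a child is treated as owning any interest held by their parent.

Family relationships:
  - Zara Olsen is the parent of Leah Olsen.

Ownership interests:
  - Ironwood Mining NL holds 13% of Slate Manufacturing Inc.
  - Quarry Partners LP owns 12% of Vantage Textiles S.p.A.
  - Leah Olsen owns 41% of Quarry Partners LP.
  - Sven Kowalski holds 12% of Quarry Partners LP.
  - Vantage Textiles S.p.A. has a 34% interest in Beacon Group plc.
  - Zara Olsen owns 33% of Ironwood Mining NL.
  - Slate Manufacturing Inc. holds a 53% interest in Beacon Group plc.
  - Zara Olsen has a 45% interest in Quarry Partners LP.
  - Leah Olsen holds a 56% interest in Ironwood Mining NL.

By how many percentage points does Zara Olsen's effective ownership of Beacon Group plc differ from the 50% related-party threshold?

40.3591

By parent–child attribution (R3), Zara Olsen is treated as also owning Leah Olsen's interest in Ironwood Mining NL, giving 33% + 56% = 89%.
By parent–child attribution (R3), Zara Olsen is treated as also owning Leah Olsen's interest in Quarry Partners LP, giving 45% + 41% = 86%.
Chain via Ironwood Mining NL → Slate Manufacturing Inc. (R2): 89% × 13% × 53% = 6.1321% of Beacon Group plc.
Chain via Quarry Partners LP → Vantage Textiles S.p.A. (R2): 86% × 12% × 34% = 3.5088% of Beacon Group plc.
Aggregating (R1): 6.1321% + 3.5088% = 9.6409%.
9.6409% falls short of the 50% threshold by 40.3591 percentage points.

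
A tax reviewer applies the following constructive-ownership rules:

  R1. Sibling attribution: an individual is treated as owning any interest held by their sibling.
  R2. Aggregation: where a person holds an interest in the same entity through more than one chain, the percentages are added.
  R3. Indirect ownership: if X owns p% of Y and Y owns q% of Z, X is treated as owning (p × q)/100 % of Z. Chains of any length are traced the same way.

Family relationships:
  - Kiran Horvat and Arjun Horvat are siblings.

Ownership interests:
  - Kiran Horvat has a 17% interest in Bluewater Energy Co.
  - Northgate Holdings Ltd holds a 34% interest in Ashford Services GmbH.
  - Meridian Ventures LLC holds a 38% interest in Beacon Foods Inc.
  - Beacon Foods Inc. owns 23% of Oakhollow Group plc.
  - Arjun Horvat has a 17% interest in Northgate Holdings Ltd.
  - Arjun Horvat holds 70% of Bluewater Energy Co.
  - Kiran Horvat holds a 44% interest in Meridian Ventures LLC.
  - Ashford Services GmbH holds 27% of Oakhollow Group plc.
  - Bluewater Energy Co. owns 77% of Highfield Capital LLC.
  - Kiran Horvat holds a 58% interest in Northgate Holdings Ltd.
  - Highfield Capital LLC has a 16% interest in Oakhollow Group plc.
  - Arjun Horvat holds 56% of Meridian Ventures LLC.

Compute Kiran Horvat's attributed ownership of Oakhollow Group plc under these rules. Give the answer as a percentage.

26.3434%

By sibling attribution (R1), Kiran Horvat is treated as also owning Arjun Horvat's interest in Meridian Ventures LLC, giving 44% + 56% = 100%.
By sibling attribution (R1), Kiran Horvat is treated as also owning Arjun Horvat's interest in Northgate Holdings Ltd, giving 58% + 17% = 75%.
By sibling attribution (R1), Kiran Horvat is treated as also owning Arjun Horvat's interest in Bluewater Energy Co, giving 17% + 70% = 87%.
Chain via Meridian Ventures LLC → Beacon Foods Inc. (R3): 100% × 38% × 23% = 8.74% of Oakhollow Group plc.
Chain via Northgate Holdings Ltd → Ashford Services GmbH (R3): 75% × 34% × 27% = 6.885% of Oakhollow Group plc.
Chain via Bluewater Energy Co. → Highfield Capital LLC (R3): 87% × 77% × 16% = 10.7184% of Oakhollow Group plc.
Aggregating (R2): 8.74% + 6.885% + 10.7184% = 26.3434%.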